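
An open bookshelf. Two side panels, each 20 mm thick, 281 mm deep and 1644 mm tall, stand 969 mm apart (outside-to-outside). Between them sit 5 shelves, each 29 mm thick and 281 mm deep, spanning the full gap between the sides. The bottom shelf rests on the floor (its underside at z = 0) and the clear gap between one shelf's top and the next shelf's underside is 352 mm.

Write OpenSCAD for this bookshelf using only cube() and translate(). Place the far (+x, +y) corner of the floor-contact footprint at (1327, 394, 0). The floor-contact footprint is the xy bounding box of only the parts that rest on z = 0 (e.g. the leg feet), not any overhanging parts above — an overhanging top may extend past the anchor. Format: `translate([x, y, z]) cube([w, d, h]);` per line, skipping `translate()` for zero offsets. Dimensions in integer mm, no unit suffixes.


translate([358, 113, 0]) cube([20, 281, 1644]);
translate([1307, 113, 0]) cube([20, 281, 1644]);
translate([378, 113, 0]) cube([929, 281, 29]);
translate([378, 113, 381]) cube([929, 281, 29]);
translate([378, 113, 762]) cube([929, 281, 29]);
translate([378, 113, 1143]) cube([929, 281, 29]);
translate([378, 113, 1524]) cube([929, 281, 29]);


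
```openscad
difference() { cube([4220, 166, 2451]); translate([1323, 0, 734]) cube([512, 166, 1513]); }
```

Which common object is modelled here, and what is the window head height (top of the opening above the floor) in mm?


A wall with a window opening. The window head height is 2247 mm.

A wall with a rectangular opening subtracted — a window. Sill at z = 734, opening 1513 mm tall, so the head is at 734 + 1513 = 2247 mm.


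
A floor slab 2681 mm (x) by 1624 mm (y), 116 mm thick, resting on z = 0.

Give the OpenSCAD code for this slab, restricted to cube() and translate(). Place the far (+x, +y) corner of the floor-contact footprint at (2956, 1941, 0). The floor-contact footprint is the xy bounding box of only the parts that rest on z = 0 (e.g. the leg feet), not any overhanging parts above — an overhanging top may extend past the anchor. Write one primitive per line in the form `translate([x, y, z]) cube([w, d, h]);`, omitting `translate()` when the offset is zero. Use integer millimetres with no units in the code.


translate([275, 317, 0]) cube([2681, 1624, 116]);


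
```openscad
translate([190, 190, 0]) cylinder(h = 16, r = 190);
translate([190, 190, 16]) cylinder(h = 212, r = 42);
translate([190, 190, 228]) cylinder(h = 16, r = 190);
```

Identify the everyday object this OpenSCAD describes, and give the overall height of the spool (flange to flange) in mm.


A spool. The overall height is 244 mm.

Three coaxial cylinders, large–small–large — a spool. Two 16 mm flanges and a 212 mm core give 16 + 212 + 16 = 244 mm.


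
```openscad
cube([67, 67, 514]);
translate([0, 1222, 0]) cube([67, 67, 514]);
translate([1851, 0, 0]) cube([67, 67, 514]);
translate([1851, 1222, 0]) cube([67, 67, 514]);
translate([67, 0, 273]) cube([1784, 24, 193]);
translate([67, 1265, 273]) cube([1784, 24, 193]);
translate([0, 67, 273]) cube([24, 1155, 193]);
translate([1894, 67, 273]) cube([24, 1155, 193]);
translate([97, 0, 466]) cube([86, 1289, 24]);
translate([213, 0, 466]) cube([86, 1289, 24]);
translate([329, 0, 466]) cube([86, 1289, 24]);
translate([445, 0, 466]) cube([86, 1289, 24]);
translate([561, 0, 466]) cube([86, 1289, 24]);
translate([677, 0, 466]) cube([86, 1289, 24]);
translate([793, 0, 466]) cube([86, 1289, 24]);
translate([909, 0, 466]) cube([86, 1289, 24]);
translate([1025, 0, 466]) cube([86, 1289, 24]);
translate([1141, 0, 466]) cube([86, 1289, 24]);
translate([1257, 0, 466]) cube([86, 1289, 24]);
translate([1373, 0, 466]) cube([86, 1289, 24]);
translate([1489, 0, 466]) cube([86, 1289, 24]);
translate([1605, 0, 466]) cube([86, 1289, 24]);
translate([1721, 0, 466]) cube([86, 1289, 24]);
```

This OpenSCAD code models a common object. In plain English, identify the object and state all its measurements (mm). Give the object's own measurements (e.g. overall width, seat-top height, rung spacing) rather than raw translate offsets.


A bed frame 1918 mm long (x) by 1289 mm wide (y). Four 67×67 mm corner posts, 514 mm tall, at the corners of the footprint. Four rails of 24 mm thickness and 193 mm height run between adjacent posts with their undersides at z = 273 mm, their outer faces flush with the outside of the frame (the two x-running rails run between the posts' inner faces; the two y-running rails run between the posts' inner faces). 15 slats, each 86 mm wide (x) and 24 mm thick, lie across the top of the two x-running rails, running the full 1289 mm width of the frame in y; along x they sit between the end posts with a 30 mm gap after the −x posts and between neighbouring slats, leaving 44 mm before the +x posts.


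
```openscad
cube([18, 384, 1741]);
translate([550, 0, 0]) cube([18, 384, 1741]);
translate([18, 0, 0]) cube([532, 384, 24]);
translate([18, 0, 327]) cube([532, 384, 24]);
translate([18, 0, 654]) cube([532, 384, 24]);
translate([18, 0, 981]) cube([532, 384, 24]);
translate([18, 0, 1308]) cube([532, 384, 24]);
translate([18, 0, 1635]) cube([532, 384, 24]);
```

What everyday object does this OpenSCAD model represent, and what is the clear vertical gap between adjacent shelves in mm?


A bookshelf. The clear shelf gap is 303 mm.

Two tall side panels with 6 horizontal boards between them — a bookshelf. The first two shelf undersides are at z = 0 and z = 327; with shelf thickness 24, the clear gap is 327 − 0 − 24 = 303 mm.


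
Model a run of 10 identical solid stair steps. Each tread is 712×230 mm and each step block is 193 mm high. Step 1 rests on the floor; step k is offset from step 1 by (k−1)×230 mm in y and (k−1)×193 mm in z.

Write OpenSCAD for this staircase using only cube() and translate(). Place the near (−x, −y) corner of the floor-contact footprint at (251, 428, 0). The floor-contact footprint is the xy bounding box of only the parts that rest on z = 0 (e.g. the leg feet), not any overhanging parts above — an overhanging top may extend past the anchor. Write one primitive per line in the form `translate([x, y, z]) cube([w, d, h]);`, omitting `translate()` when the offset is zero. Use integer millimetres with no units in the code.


translate([251, 428, 0]) cube([712, 230, 193]);
translate([251, 658, 193]) cube([712, 230, 193]);
translate([251, 888, 386]) cube([712, 230, 193]);
translate([251, 1118, 579]) cube([712, 230, 193]);
translate([251, 1348, 772]) cube([712, 230, 193]);
translate([251, 1578, 965]) cube([712, 230, 193]);
translate([251, 1808, 1158]) cube([712, 230, 193]);
translate([251, 2038, 1351]) cube([712, 230, 193]);
translate([251, 2268, 1544]) cube([712, 230, 193]);
translate([251, 2498, 1737]) cube([712, 230, 193]);


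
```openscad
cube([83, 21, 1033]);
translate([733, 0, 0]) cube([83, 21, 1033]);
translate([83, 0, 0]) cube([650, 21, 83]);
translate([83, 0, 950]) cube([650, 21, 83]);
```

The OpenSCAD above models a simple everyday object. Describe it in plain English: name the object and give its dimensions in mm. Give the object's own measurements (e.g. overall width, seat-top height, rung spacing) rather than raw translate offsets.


A rectangular picture frame lying in the x–z plane (depth along y). The opening is 650 mm wide (x) by 867 mm tall (z), surrounded by a border 83 mm wide on all four sides. The frame is 21 mm deep and is made of two full-height vertical stiles with two horizontal rails fitted between them.


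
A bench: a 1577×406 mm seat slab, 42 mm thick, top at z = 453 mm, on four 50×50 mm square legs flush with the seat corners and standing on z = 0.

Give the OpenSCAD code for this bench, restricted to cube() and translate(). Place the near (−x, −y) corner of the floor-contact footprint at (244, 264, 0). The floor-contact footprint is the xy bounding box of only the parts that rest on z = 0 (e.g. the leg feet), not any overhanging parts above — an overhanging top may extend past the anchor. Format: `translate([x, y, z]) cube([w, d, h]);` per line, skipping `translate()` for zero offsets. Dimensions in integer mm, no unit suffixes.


translate([244, 264, 411]) cube([1577, 406, 42]);
translate([244, 264, 0]) cube([50, 50, 411]);
translate([244, 620, 0]) cube([50, 50, 411]);
translate([1771, 264, 0]) cube([50, 50, 411]);
translate([1771, 620, 0]) cube([50, 50, 411]);


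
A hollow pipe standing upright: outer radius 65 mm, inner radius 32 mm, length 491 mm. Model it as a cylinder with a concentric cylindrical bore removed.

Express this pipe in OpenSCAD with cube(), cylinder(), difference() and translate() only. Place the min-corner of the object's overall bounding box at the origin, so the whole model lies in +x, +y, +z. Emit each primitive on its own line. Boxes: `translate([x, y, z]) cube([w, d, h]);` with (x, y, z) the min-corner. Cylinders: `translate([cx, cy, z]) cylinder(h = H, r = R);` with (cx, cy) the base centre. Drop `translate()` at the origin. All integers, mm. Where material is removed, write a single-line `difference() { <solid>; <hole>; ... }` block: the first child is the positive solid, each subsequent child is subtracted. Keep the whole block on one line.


difference() { translate([65, 65, 0]) cylinder(h = 491, r = 65); translate([65, 65, 0]) cylinder(h = 491, r = 32); }


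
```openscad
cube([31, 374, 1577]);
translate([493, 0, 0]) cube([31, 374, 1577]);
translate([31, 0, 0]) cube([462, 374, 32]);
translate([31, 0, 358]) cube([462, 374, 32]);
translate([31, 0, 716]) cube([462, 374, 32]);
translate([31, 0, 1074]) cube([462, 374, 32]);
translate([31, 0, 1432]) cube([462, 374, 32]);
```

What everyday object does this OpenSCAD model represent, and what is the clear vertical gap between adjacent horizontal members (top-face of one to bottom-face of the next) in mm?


A bookshelf. The clear shelf gap is 326 mm.

Two tall side panels with 5 horizontal boards between them — a bookshelf. The first two shelf undersides are at z = 0 and z = 358; with shelf thickness 32, the clear gap is 358 − 0 − 32 = 326 mm.


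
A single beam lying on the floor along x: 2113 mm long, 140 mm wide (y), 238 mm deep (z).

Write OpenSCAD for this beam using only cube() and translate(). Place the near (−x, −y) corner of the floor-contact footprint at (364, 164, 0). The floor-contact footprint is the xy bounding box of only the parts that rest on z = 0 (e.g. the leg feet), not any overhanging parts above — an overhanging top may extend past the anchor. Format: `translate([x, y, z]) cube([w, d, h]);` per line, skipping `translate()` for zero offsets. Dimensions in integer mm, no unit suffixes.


translate([364, 164, 0]) cube([2113, 140, 238]);


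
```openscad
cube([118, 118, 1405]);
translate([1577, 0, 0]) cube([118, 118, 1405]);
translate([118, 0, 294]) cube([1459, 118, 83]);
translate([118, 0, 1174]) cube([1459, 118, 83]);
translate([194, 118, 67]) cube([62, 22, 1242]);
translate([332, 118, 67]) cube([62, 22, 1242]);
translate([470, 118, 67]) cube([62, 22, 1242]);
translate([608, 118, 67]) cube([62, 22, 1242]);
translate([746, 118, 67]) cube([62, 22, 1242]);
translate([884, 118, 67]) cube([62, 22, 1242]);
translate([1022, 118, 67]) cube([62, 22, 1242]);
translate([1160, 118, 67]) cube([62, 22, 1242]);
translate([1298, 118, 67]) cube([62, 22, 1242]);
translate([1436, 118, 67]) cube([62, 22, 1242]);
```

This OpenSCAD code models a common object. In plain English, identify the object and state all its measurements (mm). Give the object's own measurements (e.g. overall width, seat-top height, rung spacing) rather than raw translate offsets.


A fence section. Two 118×118 mm posts, 1405 mm tall, stand on the floor with a clear span of 1459 mm between their inner faces. Two horizontal rails of 118×83 mm section span the gap between the posts with their undersides at z = 294 mm and z = 1174 mm, flush with the posts' −y face. 10 pickets, each 62 mm wide, 22 mm thick and 1242 mm tall, are fixed to the +y face of the rails with their bottoms at z = 67 mm, spaced across the span with a 76 mm gap after the −x post and between neighbouring pickets, with 79 mm left before the +x post.


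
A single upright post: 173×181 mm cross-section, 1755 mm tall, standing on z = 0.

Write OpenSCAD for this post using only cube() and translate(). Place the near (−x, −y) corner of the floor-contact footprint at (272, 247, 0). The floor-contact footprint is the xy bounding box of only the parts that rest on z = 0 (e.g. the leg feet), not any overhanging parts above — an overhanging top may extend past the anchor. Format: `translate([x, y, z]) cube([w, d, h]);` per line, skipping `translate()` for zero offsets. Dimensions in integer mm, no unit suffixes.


translate([272, 247, 0]) cube([173, 181, 1755]);


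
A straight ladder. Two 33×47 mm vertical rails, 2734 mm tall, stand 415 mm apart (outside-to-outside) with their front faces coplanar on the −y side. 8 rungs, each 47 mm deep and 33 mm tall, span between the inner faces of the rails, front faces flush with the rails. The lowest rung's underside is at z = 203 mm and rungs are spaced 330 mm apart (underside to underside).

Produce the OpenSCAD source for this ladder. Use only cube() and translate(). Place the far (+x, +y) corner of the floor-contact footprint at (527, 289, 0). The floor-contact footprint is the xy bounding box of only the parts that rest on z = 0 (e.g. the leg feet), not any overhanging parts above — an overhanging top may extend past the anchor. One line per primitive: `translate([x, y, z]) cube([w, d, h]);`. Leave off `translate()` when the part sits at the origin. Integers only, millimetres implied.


// rung span = 415 - 2*33 = 349
// rung[k] z = 203 + k*330
translate([112, 242, 0]) cube([33, 47, 2734]);
translate([494, 242, 0]) cube([33, 47, 2734]);
translate([145, 242, 203]) cube([349, 47, 33]);
translate([145, 242, 533]) cube([349, 47, 33]);
translate([145, 242, 863]) cube([349, 47, 33]);
translate([145, 242, 1193]) cube([349, 47, 33]);
translate([145, 242, 1523]) cube([349, 47, 33]);
translate([145, 242, 1853]) cube([349, 47, 33]);
translate([145, 242, 2183]) cube([349, 47, 33]);
translate([145, 242, 2513]) cube([349, 47, 33]);


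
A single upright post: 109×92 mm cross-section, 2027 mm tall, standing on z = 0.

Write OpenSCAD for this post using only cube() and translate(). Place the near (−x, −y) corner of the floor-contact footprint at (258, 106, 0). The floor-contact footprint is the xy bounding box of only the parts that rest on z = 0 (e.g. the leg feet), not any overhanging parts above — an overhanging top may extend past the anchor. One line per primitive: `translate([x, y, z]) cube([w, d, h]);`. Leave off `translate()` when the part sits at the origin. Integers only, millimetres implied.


translate([258, 106, 0]) cube([109, 92, 2027]);


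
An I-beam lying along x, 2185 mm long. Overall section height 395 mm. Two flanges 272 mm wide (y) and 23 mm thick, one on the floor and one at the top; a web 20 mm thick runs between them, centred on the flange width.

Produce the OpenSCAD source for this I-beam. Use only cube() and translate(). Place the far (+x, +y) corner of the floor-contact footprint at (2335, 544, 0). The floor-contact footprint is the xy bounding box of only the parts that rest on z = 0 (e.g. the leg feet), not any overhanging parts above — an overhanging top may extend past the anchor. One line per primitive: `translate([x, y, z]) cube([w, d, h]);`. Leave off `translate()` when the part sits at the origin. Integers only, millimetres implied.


translate([150, 272, 0]) cube([2185, 272, 23]);
translate([150, 398, 23]) cube([2185, 20, 349]);
translate([150, 272, 372]) cube([2185, 272, 23]);


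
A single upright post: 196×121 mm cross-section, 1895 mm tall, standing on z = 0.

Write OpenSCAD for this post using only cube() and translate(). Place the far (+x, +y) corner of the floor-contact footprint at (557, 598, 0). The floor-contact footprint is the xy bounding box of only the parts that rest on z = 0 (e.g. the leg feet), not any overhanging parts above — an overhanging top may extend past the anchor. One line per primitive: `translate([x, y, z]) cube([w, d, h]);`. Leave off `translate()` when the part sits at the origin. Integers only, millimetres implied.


translate([361, 477, 0]) cube([196, 121, 1895]);


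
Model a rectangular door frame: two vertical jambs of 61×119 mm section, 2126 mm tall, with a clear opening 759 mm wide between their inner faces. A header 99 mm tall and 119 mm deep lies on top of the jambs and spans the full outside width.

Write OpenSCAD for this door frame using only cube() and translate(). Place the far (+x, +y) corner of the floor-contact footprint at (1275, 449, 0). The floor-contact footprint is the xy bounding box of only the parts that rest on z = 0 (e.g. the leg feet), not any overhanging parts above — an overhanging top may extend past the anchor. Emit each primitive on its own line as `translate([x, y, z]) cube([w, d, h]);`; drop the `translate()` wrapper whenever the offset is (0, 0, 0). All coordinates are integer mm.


translate([394, 330, 0]) cube([61, 119, 2126]);
translate([1214, 330, 0]) cube([61, 119, 2126]);
translate([394, 330, 2126]) cube([881, 119, 99]);


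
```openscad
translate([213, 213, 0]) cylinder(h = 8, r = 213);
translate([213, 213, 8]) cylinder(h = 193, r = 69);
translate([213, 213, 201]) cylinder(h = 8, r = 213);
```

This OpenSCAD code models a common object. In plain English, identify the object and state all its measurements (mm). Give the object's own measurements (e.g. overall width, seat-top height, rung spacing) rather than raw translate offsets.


A spool: two coaxial disc flanges of radius 213 mm and thickness 8 mm, joined by a core cylinder of radius 69 mm and height 193 mm. The lower flange rests on z = 0 and the three cylinders share a vertical axis.


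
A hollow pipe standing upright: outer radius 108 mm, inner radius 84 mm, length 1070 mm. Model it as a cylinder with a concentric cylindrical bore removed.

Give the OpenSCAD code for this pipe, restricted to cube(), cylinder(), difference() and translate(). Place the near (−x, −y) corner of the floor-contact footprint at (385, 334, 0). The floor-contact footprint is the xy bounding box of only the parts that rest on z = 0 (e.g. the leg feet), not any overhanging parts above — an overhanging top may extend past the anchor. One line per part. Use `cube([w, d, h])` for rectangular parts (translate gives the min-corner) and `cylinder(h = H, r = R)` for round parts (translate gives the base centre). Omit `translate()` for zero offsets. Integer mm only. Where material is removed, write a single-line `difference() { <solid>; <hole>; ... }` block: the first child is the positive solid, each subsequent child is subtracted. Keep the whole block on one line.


difference() { translate([493, 442, 0]) cylinder(h = 1070, r = 108); translate([493, 442, 0]) cylinder(h = 1070, r = 84); }


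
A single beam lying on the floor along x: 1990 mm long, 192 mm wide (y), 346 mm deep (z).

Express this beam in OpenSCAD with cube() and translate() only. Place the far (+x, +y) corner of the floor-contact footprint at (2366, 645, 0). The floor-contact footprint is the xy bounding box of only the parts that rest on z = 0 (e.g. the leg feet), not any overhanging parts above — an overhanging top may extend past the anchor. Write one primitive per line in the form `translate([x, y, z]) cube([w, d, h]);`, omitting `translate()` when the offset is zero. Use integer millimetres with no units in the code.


translate([376, 453, 0]) cube([1990, 192, 346]);


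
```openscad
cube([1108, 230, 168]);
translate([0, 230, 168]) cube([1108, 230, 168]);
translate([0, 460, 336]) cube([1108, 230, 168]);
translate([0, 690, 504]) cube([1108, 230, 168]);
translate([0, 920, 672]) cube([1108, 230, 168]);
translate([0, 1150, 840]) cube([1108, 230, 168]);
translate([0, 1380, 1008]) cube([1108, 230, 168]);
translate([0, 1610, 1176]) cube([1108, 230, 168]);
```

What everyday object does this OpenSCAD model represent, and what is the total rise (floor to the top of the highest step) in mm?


A staircase. The total rise is 1344 mm.

8 identical blocks, each offset up and back from the previous — a staircase. Each step is 168 mm tall and there are 8 of them, so the total rise is 8 × 168 = 1344 mm.


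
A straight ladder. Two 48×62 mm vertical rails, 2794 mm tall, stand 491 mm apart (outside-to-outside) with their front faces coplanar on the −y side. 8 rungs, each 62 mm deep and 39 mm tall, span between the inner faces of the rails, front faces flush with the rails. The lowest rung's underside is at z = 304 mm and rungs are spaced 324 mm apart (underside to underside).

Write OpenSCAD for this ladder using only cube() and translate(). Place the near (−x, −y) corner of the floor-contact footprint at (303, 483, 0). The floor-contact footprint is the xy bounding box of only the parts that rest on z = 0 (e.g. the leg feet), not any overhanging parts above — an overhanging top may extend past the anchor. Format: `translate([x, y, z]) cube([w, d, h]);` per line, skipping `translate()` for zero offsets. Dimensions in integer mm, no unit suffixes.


// rung span = 491 - 2*48 = 395
// rung[k] z = 304 + k*324
translate([303, 483, 0]) cube([48, 62, 2794]);
translate([746, 483, 0]) cube([48, 62, 2794]);
translate([351, 483, 304]) cube([395, 62, 39]);
translate([351, 483, 628]) cube([395, 62, 39]);
translate([351, 483, 952]) cube([395, 62, 39]);
translate([351, 483, 1276]) cube([395, 62, 39]);
translate([351, 483, 1600]) cube([395, 62, 39]);
translate([351, 483, 1924]) cube([395, 62, 39]);
translate([351, 483, 2248]) cube([395, 62, 39]);
translate([351, 483, 2572]) cube([395, 62, 39]);


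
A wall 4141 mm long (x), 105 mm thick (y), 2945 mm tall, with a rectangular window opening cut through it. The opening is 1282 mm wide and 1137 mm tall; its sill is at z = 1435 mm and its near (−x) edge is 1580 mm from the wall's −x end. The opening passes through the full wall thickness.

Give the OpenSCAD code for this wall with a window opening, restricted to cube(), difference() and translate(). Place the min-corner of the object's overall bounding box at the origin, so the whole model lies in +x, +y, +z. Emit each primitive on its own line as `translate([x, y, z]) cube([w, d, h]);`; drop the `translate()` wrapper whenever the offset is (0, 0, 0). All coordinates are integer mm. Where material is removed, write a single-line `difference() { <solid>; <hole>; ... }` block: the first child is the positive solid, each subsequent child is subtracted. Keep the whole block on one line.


difference() { cube([4141, 105, 2945]); translate([1580, 0, 1435]) cube([1282, 105, 1137]); }


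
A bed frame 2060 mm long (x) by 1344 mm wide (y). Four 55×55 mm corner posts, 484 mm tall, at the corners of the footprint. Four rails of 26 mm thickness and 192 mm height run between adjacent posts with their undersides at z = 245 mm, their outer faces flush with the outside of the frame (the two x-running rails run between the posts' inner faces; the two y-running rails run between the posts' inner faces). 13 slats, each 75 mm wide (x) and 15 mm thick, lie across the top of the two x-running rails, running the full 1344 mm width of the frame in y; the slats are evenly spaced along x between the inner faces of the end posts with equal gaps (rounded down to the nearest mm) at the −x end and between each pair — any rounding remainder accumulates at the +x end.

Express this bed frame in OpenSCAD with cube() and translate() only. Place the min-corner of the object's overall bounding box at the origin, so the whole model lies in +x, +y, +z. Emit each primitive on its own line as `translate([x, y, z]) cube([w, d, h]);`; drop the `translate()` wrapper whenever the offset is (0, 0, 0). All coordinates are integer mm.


cube([55, 55, 484]);
translate([0, 1289, 0]) cube([55, 55, 484]);
translate([2005, 0, 0]) cube([55, 55, 484]);
translate([2005, 1289, 0]) cube([55, 55, 484]);
translate([55, 0, 245]) cube([1950, 26, 192]);
translate([55, 1318, 245]) cube([1950, 26, 192]);
translate([0, 55, 245]) cube([26, 1234, 192]);
translate([2034, 55, 245]) cube([26, 1234, 192]);
translate([124, 0, 437]) cube([75, 1344, 15]);
translate([268, 0, 437]) cube([75, 1344, 15]);
translate([412, 0, 437]) cube([75, 1344, 15]);
translate([556, 0, 437]) cube([75, 1344, 15]);
translate([700, 0, 437]) cube([75, 1344, 15]);
translate([844, 0, 437]) cube([75, 1344, 15]);
translate([988, 0, 437]) cube([75, 1344, 15]);
translate([1132, 0, 437]) cube([75, 1344, 15]);
translate([1276, 0, 437]) cube([75, 1344, 15]);
translate([1420, 0, 437]) cube([75, 1344, 15]);
translate([1564, 0, 437]) cube([75, 1344, 15]);
translate([1708, 0, 437]) cube([75, 1344, 15]);
translate([1852, 0, 437]) cube([75, 1344, 15]);


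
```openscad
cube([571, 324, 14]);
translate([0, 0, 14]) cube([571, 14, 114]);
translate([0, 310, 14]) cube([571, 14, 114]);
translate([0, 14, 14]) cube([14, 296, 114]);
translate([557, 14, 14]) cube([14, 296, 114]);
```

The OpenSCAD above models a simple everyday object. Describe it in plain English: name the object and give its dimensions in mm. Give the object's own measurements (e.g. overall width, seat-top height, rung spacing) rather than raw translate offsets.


An open-topped rectangular box: outside dimensions 571×324×128 mm, with a uniform wall and base thickness of 14 mm. The base is a full 571×324 slab on the floor; four walls sit on top of the base. The front and back walls (the −y and +y sides) span the full width; the two side walls fit between them.


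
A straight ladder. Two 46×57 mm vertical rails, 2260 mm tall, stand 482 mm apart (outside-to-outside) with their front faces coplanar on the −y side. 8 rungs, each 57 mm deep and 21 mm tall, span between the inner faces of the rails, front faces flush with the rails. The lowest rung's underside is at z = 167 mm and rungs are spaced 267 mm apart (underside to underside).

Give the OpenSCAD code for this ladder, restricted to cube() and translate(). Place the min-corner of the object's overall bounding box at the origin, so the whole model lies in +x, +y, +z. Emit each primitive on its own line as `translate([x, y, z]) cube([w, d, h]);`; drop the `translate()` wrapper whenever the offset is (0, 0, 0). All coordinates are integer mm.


cube([46, 57, 2260]);
translate([436, 0, 0]) cube([46, 57, 2260]);
translate([46, 0, 167]) cube([390, 57, 21]);
translate([46, 0, 434]) cube([390, 57, 21]);
translate([46, 0, 701]) cube([390, 57, 21]);
translate([46, 0, 968]) cube([390, 57, 21]);
translate([46, 0, 1235]) cube([390, 57, 21]);
translate([46, 0, 1502]) cube([390, 57, 21]);
translate([46, 0, 1769]) cube([390, 57, 21]);
translate([46, 0, 2036]) cube([390, 57, 21]);


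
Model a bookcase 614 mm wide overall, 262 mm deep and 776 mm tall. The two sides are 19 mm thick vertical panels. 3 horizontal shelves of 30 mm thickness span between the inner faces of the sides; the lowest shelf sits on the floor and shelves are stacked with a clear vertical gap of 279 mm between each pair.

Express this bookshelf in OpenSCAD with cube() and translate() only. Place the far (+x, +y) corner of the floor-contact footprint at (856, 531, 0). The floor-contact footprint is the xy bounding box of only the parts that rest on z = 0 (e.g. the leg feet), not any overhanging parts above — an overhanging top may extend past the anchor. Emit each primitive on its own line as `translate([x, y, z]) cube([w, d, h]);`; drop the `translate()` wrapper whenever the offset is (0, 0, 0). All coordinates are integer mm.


translate([242, 269, 0]) cube([19, 262, 776]);
translate([837, 269, 0]) cube([19, 262, 776]);
translate([261, 269, 0]) cube([576, 262, 30]);
translate([261, 269, 309]) cube([576, 262, 30]);
translate([261, 269, 618]) cube([576, 262, 30]);


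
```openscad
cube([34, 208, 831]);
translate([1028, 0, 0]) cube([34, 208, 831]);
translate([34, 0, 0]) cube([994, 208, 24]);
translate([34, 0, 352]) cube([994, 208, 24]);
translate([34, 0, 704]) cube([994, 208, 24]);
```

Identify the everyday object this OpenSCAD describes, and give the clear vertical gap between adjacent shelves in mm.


A bookshelf. The clear shelf gap is 328 mm.

Two tall side panels with 3 horizontal boards between them — a bookshelf. The first two shelf undersides are at z = 0 and z = 352; with shelf thickness 24, the clear gap is 352 − 0 − 24 = 328 mm.


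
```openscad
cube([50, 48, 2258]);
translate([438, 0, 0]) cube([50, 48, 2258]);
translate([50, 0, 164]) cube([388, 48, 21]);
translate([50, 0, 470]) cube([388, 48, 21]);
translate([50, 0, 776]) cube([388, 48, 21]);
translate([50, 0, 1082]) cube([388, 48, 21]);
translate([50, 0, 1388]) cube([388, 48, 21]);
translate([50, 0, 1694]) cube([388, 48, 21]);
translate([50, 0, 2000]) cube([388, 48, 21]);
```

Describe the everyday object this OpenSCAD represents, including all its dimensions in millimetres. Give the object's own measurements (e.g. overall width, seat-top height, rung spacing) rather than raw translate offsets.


A straight ladder. Two 50×48 mm vertical rails, 2258 mm tall, stand 488 mm apart (outside-to-outside) with their front faces coplanar on the −y side. 7 rungs, each 48 mm deep and 21 mm tall, span between the inner faces of the rails, front faces flush with the rails. The lowest rung's underside is at z = 164 mm and rungs are spaced 306 mm apart (underside to underside).


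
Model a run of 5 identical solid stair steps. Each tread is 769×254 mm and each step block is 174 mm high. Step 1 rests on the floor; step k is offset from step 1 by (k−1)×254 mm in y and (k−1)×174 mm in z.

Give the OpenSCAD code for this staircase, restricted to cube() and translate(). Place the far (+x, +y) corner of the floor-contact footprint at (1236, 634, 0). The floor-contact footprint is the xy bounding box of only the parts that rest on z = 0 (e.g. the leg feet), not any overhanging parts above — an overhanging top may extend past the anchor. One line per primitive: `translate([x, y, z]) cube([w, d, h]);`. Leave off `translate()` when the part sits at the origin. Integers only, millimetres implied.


translate([467, 380, 0]) cube([769, 254, 174]);
translate([467, 634, 174]) cube([769, 254, 174]);
translate([467, 888, 348]) cube([769, 254, 174]);
translate([467, 1142, 522]) cube([769, 254, 174]);
translate([467, 1396, 696]) cube([769, 254, 174]);


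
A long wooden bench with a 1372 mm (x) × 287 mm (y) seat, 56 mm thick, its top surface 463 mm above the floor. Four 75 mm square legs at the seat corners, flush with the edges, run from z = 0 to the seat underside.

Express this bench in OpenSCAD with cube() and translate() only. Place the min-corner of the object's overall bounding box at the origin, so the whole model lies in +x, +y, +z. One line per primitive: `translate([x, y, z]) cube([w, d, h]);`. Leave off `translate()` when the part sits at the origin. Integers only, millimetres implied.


translate([0, 0, 407]) cube([1372, 287, 56]);
cube([75, 75, 407]);
translate([0, 212, 0]) cube([75, 75, 407]);
translate([1297, 0, 0]) cube([75, 75, 407]);
translate([1297, 212, 0]) cube([75, 75, 407]);


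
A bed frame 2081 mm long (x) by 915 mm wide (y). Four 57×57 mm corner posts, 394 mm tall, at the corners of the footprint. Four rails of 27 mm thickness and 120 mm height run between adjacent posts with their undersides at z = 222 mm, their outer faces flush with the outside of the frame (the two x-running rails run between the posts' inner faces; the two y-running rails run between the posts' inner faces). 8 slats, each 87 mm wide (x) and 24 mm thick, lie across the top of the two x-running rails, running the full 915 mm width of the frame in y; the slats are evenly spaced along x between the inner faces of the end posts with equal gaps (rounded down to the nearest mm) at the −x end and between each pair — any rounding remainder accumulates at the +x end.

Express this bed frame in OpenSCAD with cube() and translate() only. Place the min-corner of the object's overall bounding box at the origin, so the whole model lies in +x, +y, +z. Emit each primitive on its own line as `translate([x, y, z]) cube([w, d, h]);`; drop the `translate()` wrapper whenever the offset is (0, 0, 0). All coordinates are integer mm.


cube([57, 57, 394]);
translate([0, 858, 0]) cube([57, 57, 394]);
translate([2024, 0, 0]) cube([57, 57, 394]);
translate([2024, 858, 0]) cube([57, 57, 394]);
translate([57, 0, 222]) cube([1967, 27, 120]);
translate([57, 888, 222]) cube([1967, 27, 120]);
translate([0, 57, 222]) cube([27, 801, 120]);
translate([2054, 57, 222]) cube([27, 801, 120]);
translate([198, 0, 342]) cube([87, 915, 24]);
translate([426, 0, 342]) cube([87, 915, 24]);
translate([654, 0, 342]) cube([87, 915, 24]);
translate([882, 0, 342]) cube([87, 915, 24]);
translate([1110, 0, 342]) cube([87, 915, 24]);
translate([1338, 0, 342]) cube([87, 915, 24]);
translate([1566, 0, 342]) cube([87, 915, 24]);
translate([1794, 0, 342]) cube([87, 915, 24]);


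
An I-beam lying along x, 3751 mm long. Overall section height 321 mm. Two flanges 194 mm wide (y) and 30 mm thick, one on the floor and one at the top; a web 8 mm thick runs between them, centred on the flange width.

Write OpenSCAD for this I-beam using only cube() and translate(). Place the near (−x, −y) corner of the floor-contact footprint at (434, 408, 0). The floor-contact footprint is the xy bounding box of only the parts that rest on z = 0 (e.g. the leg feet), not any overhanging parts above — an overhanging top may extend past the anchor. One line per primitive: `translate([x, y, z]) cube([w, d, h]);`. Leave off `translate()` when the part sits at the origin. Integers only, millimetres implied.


translate([434, 408, 0]) cube([3751, 194, 30]);
translate([434, 501, 30]) cube([3751, 8, 261]);
translate([434, 408, 291]) cube([3751, 194, 30]);


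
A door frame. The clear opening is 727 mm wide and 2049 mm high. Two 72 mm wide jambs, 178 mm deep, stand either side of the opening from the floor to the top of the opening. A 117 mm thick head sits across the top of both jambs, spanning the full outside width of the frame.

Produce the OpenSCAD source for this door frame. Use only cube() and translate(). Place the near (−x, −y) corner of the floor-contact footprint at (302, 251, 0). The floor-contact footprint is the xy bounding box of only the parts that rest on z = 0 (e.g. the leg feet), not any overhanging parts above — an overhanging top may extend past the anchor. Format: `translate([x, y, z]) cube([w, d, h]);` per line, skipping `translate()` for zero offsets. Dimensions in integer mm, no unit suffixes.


translate([302, 251, 0]) cube([72, 178, 2049]);
translate([1101, 251, 0]) cube([72, 178, 2049]);
translate([302, 251, 2049]) cube([871, 178, 117]);


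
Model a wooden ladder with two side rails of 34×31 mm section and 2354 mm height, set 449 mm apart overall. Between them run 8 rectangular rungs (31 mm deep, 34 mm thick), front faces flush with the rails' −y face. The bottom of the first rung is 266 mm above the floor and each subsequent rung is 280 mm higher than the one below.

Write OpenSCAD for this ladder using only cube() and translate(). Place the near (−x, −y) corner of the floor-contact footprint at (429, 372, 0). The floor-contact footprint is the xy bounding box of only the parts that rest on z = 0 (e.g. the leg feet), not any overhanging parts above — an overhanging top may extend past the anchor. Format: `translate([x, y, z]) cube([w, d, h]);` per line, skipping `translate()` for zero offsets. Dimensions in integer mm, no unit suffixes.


translate([429, 372, 0]) cube([34, 31, 2354]);
translate([844, 372, 0]) cube([34, 31, 2354]);
translate([463, 372, 266]) cube([381, 31, 34]);
translate([463, 372, 546]) cube([381, 31, 34]);
translate([463, 372, 826]) cube([381, 31, 34]);
translate([463, 372, 1106]) cube([381, 31, 34]);
translate([463, 372, 1386]) cube([381, 31, 34]);
translate([463, 372, 1666]) cube([381, 31, 34]);
translate([463, 372, 1946]) cube([381, 31, 34]);
translate([463, 372, 2226]) cube([381, 31, 34]);


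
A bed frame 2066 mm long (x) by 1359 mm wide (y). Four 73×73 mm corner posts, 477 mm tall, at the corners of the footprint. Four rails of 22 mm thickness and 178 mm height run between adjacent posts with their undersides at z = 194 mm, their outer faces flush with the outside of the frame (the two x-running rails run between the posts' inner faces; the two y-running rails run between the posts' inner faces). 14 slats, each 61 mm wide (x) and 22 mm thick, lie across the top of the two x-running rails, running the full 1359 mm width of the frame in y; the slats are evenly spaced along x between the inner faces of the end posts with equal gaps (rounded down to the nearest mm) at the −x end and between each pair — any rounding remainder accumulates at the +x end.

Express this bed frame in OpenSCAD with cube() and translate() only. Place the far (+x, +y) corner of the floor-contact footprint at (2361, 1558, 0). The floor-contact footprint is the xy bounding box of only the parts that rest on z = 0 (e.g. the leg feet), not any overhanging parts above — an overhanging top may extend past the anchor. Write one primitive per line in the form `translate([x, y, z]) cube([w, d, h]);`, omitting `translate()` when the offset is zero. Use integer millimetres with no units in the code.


translate([295, 199, 0]) cube([73, 73, 477]);
translate([295, 1485, 0]) cube([73, 73, 477]);
translate([2288, 199, 0]) cube([73, 73, 477]);
translate([2288, 1485, 0]) cube([73, 73, 477]);
translate([368, 199, 194]) cube([1920, 22, 178]);
translate([368, 1536, 194]) cube([1920, 22, 178]);
translate([295, 272, 194]) cube([22, 1213, 178]);
translate([2339, 272, 194]) cube([22, 1213, 178]);
translate([439, 199, 372]) cube([61, 1359, 22]);
translate([571, 199, 372]) cube([61, 1359, 22]);
translate([703, 199, 372]) cube([61, 1359, 22]);
translate([835, 199, 372]) cube([61, 1359, 22]);
translate([967, 199, 372]) cube([61, 1359, 22]);
translate([1099, 199, 372]) cube([61, 1359, 22]);
translate([1231, 199, 372]) cube([61, 1359, 22]);
translate([1363, 199, 372]) cube([61, 1359, 22]);
translate([1495, 199, 372]) cube([61, 1359, 22]);
translate([1627, 199, 372]) cube([61, 1359, 22]);
translate([1759, 199, 372]) cube([61, 1359, 22]);
translate([1891, 199, 372]) cube([61, 1359, 22]);
translate([2023, 199, 372]) cube([61, 1359, 22]);
translate([2155, 199, 372]) cube([61, 1359, 22]);


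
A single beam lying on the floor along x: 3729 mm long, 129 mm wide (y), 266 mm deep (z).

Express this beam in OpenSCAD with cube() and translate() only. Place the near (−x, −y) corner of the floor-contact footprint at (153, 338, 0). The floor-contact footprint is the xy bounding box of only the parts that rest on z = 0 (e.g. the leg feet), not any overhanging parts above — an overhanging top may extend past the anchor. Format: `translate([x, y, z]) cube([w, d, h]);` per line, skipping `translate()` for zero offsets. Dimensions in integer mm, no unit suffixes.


translate([153, 338, 0]) cube([3729, 129, 266]);


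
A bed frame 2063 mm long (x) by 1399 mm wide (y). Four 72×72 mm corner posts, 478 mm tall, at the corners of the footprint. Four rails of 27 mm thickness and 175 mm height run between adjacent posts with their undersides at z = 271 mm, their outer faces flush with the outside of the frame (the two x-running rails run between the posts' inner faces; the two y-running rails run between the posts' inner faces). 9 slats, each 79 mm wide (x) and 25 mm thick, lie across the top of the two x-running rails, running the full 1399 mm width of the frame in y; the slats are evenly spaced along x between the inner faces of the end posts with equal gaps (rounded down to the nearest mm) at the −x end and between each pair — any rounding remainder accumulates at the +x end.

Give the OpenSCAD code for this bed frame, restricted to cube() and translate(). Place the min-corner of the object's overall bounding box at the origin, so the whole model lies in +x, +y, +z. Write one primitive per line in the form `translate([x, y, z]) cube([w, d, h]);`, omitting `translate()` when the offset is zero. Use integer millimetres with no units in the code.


// slat z = rail_z + rail_h = 271 + 175 = 446
// slat gap = ⌊(1919 − 9·79) / 10⌋ = 120
cube([72, 72, 478]);
translate([0, 1327, 0]) cube([72, 72, 478]);
translate([1991, 0, 0]) cube([72, 72, 478]);
translate([1991, 1327, 0]) cube([72, 72, 478]);
translate([72, 0, 271]) cube([1919, 27, 175]);
translate([72, 1372, 271]) cube([1919, 27, 175]);
translate([0, 72, 271]) cube([27, 1255, 175]);
translate([2036, 72, 271]) cube([27, 1255, 175]);
translate([192, 0, 446]) cube([79, 1399, 25]);
translate([391, 0, 446]) cube([79, 1399, 25]);
translate([590, 0, 446]) cube([79, 1399, 25]);
translate([789, 0, 446]) cube([79, 1399, 25]);
translate([988, 0, 446]) cube([79, 1399, 25]);
translate([1187, 0, 446]) cube([79, 1399, 25]);
translate([1386, 0, 446]) cube([79, 1399, 25]);
translate([1585, 0, 446]) cube([79, 1399, 25]);
translate([1784, 0, 446]) cube([79, 1399, 25]);
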